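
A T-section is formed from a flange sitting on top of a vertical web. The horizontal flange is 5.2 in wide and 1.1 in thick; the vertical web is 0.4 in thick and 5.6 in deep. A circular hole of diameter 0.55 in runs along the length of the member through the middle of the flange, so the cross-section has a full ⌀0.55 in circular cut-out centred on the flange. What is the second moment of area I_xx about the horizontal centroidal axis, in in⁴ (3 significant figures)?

I_xx ≈ 24.3 in⁴

Decompose the section into non-overlapping parts with the origin at the bottom-left of its bounding rectangle.
Flange: 5.2 × 1.1, A = 5.72 in², y = 6.15 in, Ī = 0.57677 in⁴.
Web: 0.4 × 5.6, A = 2.24 in², y = 2.8 in, Ī = 5.8539 in⁴.
Hole (subtracted): ⌀0.55, A = 0.23758 in², y = 6.15 in, Ī = 0.0044918 in⁴.
Centroid: ȳ = ΣA·y / ΣA = 5.1783 in.
Transfer each piece to the horizontal centroidal axis using Ī + A·d² with d = y − 5.1783:
  flange: d = 0.97172 in → contributes +5.9778 in⁴
  web: d = -2.3783 in → contributes +18.524 in⁴
  hole: d = 0.97172 in → contributes −0.22883 in⁴
Total I = 24.273 in⁴.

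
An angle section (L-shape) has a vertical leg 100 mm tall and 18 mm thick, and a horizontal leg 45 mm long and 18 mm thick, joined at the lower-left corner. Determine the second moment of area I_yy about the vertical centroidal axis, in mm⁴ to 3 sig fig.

Break the section into simple shapes (no overlaps), measuring from the bottom-left corner of the bounding box.
Vertical leg: 18 × 100, A = 1 800 mm², x = 9 mm, Ī = 48 600 mm⁴.
Horizontal leg (remainder): 27 × 18, A = 486 mm², x = 31.5 mm, Ī = 29 525 mm⁴.
Centroid: x̄ = ΣA·x / ΣA = 13.783 mm.
Transfer each piece to the vertical centroidal axis using Ī + A·d² with d = x − 13.783:
  vertical leg: d = -4.7835 mm → contributes +89 787 mm⁴
  horizontal leg (remainder): d = 17.717 mm → contributes +182 068 mm⁴
Total I = 271 855 mm⁴.

I_yy ≈ 2.72 × 10⁵ mm⁴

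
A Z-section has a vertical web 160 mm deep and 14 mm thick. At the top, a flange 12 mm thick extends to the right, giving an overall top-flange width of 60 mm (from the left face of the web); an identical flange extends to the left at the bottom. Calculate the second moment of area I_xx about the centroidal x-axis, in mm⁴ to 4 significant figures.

Decompose the section into non-overlapping parts with the origin at the bottom-left of its bounding rectangle.
Web: 14 × 160, A = 2 240 mm², y = 80 mm, Ī = 4 778 667 mm⁴.
Top flange (beyond web): 46 × 12, A = 552 mm², y = 154 mm, Ī = 6 624 mm⁴.
Bottom flange (beyond web): 46 × 12, A = 552 mm², y = 6 mm, Ī = 6 624 mm⁴.
Centroid: ȳ = ΣA·y / ΣA = 80 mm.
Transfer each piece to the centroidal x-axis using Ī + A·d² with d = y − 80:
  web: d = 0 mm → contributes +4 778 667 mm⁴
  top flange (beyond web): d = 74 mm → contributes +3 029 376 mm⁴
  bottom flange (beyond web): d = -74 mm → contributes +3 029 376 mm⁴
Total I = 10 837 419 mm⁴.

I_xx ≈ 1.084 × 10⁷ mm⁴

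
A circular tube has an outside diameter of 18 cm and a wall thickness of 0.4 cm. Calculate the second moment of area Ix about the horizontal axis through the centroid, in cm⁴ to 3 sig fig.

Ix ≈ 857 cm⁴

Split into non-overlapping primitives; take the origin at the lower-left of the bounding box.
Outer circle: ⌀18, A = 254.47 cm², y = 9 cm, Ī = 5 153 cm⁴.
Bore (subtracted): ⌀17.2, A = 232.35 cm², y = 9 cm, Ī = 4296.2 cm⁴.
By symmetry the centroid is at mid-height, ȳ = 9 cm.
All pieces are centred on the horizontal axis through the centroid, so I = ΣĪ (holes subtracted) = 856.81 cm⁴.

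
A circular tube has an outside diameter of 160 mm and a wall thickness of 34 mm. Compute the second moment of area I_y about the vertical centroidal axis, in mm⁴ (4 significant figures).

Treat the section as a set of non-overlapping primitives; coordinates are from the bounding-box lower-left.
Outer circle: ⌀160, A = 20106.2 mm², x = 80 mm, Ī = 32 169 909 mm⁴.
Bore (subtracted): ⌀92, A = 6647.61 mm², x = 80 mm, Ī = 3 516 586 mm⁴.
By symmetry the centroid is at mid-width, x̄ = 80 mm.
All pieces are centred on the vertical centroidal axis, so I = ΣĪ (holes subtracted) = 28 653 323 mm⁴.

I_y ≈ 2.865 × 10⁷ mm⁴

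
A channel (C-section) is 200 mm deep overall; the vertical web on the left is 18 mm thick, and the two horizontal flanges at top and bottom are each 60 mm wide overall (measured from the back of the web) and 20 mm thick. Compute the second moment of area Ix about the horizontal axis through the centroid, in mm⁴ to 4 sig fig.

Ix ≈ 2.566 × 10⁷ mm⁴

Decompose the section into non-overlapping parts with the origin at the bottom-left of its bounding rectangle.
Web: 18 × 200, A = 3 600 mm², y = 100 mm, Ī = 12 000 000 mm⁴.
Top flange (beyond web): 42 × 20, A = 840 mm², y = 190 mm, Ī = 28 000 mm⁴.
Bottom flange (beyond web): 42 × 20, A = 840 mm², y = 10 mm, Ī = 28 000 mm⁴.
By symmetry the centroid is at mid-height, ȳ = 100 mm.
Transfer each piece to the horizontal axis through the centroid using Ī + A·d² with d = y − 100:
  web: d = 0 mm → contributes +12 000 000 mm⁴
  top flange (beyond web): d = 90 mm → contributes +6 832 000 mm⁴
  bottom flange (beyond web): d = -90 mm → contributes +6 832 000 mm⁴
Total I = 25 664 000 mm⁴.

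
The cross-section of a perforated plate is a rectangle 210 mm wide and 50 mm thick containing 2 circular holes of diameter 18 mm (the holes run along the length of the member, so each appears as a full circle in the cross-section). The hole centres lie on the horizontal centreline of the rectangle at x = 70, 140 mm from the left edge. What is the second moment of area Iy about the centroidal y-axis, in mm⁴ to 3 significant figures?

Split into non-overlapping primitives; take the origin at the lower-left of the bounding box.
Plate: 210 × 50, A = 10 500 mm², x = 105 mm, Ī = 38 587 500 mm⁴.
Hole 1 (subtracted): ⌀18, A = 254.47 mm², x = 70 mm, Ī = 5 153 mm⁴.
Hole 2 (subtracted): ⌀18, A = 254.47 mm², x = 140 mm, Ī = 5 153 mm⁴.
By symmetry the centroid is at mid-width, x̄ = 105 mm.
Transfer each piece to the centroidal y-axis using Ī + A·d² with d = x − 105:
  plate: d = 0 mm → contributes +38 587 500 mm⁴
  hole 1: d = -35 mm → contributes −316 878 mm⁴
  hole 2: d = 35 mm → contributes −316 878 mm⁴
Total I = 37 953 745 mm⁴.

Iy ≈ 3.80 × 10⁷ mm⁴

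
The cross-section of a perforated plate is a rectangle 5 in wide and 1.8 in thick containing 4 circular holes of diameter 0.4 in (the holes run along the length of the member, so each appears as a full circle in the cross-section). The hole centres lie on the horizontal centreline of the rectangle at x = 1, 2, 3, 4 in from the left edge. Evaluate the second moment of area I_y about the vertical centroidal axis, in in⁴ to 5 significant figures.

Decompose the section into non-overlapping parts with the origin at the bottom-left of its bounding rectangle.
Plate: 5 × 1.8, A = 9 in², x = 2.5 in, Ī = 18.75 in⁴.
Hole 1 (subtracted): ⌀0.4, A = 0.1256637 in², x = 1 in, Ī = 0.001256637 in⁴.
Hole 2 (subtracted): ⌀0.4, A = 0.1256637 in², x = 2 in, Ī = 0.001256637 in⁴.
Hole 3 (subtracted): ⌀0.4, A = 0.1256637 in², x = 3 in, Ī = 0.001256637 in⁴.
Hole 4 (subtracted): ⌀0.4, A = 0.1256637 in², x = 4 in, Ī = 0.001256637 in⁴.
By symmetry the centroid is at mid-width, x̄ = 2.5 in.
Transfer each piece to the vertical centroidal axis using Ī + A·d² with d = x − 2.5:
  plate: d = 0 in → contributes +18.75 in⁴
  hole 1: d = -1.5 in → contributes −0.284 in⁴
  hole 2: d = -0.5 in → contributes −0.03267256 in⁴
  hole 3: d = 0.5 in → contributes −0.03267256 in⁴
  hole 4: d = 1.5 in → contributes −0.284 in⁴
Total I = 18.11665 in⁴.

I_y ≈ 18.117 in⁴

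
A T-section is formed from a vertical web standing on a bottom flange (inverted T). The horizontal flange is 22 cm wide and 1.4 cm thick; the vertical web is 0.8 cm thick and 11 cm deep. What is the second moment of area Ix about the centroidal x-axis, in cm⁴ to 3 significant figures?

Ix ≈ 357 cm⁴

Treat the section as a set of non-overlapping primitives; coordinates are from the bounding-box lower-left.
Flange: 22 × 1.4, A = 30.8 cm², y = 0.7 cm, Ī = 5.0307 cm⁴.
Web: 0.8 × 11, A = 8.8 cm², y = 6.9 cm, Ī = 88.733 cm⁴.
Centroid: ȳ = ΣA·y / ΣA = 2.0778 cm.
Transfer each piece to the centroidal x-axis using Ī + A·d² with d = y − 2.0778:
  flange: d = -1.3778 cm → contributes +63.497 cm⁴
  web: d = 4.8222 cm → contributes +293.37 cm⁴
Total I = 356.86 cm⁴.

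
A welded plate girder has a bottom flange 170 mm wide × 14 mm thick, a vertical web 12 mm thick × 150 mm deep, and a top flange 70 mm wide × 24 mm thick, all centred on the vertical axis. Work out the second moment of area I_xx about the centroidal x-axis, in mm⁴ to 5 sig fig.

Treat the section as a set of non-overlapping primitives; coordinates are from the bounding-box lower-left.
Bottom plate: 170 × 14, A = 2 380 mm², y = 7 mm, Ī = 38873.33 mm⁴.
Web plate: 12 × 150, A = 1 800 mm², y = 89 mm, Ī = 3 375 000 mm⁴.
Top plate: 70 × 24, A = 1 680 mm², y = 176 mm, Ī = 80 640 mm⁴.
Centroid: ȳ = ΣA·y / ΣA = 80.63823 mm.
Transfer each piece to the centroidal x-axis using Ī + A·d² with d = y − 80.63823:
  bottom plate: d = -73.63823 mm → contributes +12 944 633 mm⁴
  web plate: d = 8.361775 mm → contributes +3 500 855 mm⁴
  top plate: d = 95.36177 mm → contributes +15 358 338 mm⁴
Total I = 31 803 826 mm⁴.

I_xx ≈ 3.1804 × 10⁷ mm⁴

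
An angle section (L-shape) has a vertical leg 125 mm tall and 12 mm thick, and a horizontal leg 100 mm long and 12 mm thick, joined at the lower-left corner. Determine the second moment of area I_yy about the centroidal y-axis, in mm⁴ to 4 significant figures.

I_yy ≈ 2.249 × 10⁶ mm⁴

Treat the section as a set of non-overlapping primitives; coordinates are from the bounding-box lower-left.
Vertical leg: 12 × 125, A = 1 500 mm², x = 6 mm, Ī = 18 000 mm⁴.
Horizontal leg (remainder): 88 × 12, A = 1 056 mm², x = 56 mm, Ī = 681 472 mm⁴.
Centroid: x̄ = ΣA·x / ΣA = 26.6573 mm.
Transfer each piece to the centroidal y-axis using Ī + A·d² with d = x − 26.6573:
  vertical leg: d = -20.6573 mm → contributes +658 085 mm⁴
  horizontal leg (remainder): d = 29.3427 mm → contributes +1 590 683 mm⁴
Total I = 2 248 768 mm⁴.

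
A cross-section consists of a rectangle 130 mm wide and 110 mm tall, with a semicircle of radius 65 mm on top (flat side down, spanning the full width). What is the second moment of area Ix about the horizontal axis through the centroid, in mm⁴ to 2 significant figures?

Ix ≈ 4.7 × 10⁷ mm⁴

Break the section into simple shapes (no overlaps), measuring from the bottom-left corner of the bounding box.
Rectangular body: 130 × 110, A = 14 300 mm², y = 55 mm, Ī = 14 419 167 mm⁴.
Semicircular cap: semicircle r = 65, A = 6 637 mm², y = 137.6 mm, Ī = 1 959 230 mm⁴.
Centroid: ȳ = ΣA·y / ΣA = 81.18 mm.
Transfer each piece to the horizontal axis through the centroid using Ī + A·d² with d = y − 81.18:
  rectangular body: d = -26.18 mm → contributes +24 219 440 mm⁴
  semicircular cap: d = 56.41 mm → contributes +23 076 007 mm⁴
Total I = 47 295 447 mm⁴.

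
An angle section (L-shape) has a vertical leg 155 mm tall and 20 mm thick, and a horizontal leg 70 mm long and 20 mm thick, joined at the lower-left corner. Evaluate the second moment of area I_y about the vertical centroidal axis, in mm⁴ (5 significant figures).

I_y ≈ 1.2379 × 10⁶ mm⁴

Split into non-overlapping primitives; take the origin at the lower-left of the bounding box.
Vertical leg: 20 × 155, A = 3 100 mm², x = 10 mm, Ī = 103333.3 mm⁴.
Horizontal leg (remainder): 50 × 20, A = 1 000 mm², x = 45 mm, Ī = 208333.3 mm⁴.
Centroid: x̄ = ΣA·x / ΣA = 18.53659 mm.
Transfer each piece to the vertical centroidal axis using Ī + A·d² with d = x − 18.53659:
  vertical leg: d = -8.536585 mm → contributes +329240.5 mm⁴
  horizontal leg (remainder): d = 26.46341 mm → contributes +908645.6 mm⁴
Total I = 1 237 886 mm⁴.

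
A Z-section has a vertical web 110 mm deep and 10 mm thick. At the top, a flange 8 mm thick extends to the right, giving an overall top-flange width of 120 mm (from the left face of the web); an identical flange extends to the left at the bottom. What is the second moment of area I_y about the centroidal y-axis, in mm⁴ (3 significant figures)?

Decompose the section into non-overlapping parts with the origin at the bottom-left of its bounding rectangle.
Web: 10 × 110, A = 1 100 mm², x = 115 mm, Ī = 9166.7 mm⁴.
Top flange (beyond web): 110 × 8, A = 880 mm², x = 175 mm, Ī = 887 333 mm⁴.
Bottom flange (beyond web): 110 × 8, A = 880 mm², x = 55 mm, Ī = 887 333 mm⁴.
Centroid: x̄ = ΣA·x / ΣA = 115 mm.
Transfer each piece to the centroidal y-axis using Ī + A·d² with d = x − 115:
  web: d = 0 mm → contributes +9166.7 mm⁴
  top flange (beyond web): d = 60 mm → contributes +4 055 333 mm⁴
  bottom flange (beyond web): d = -60 mm → contributes +4 055 333 mm⁴
Total I = 8 119 833 mm⁴.

I_y ≈ 8.12 × 10⁶ mm⁴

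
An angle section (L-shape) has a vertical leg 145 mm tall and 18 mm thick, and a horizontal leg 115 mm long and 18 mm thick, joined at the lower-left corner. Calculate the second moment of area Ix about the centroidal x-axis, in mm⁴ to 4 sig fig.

Ix ≈ 8.838 × 10⁶ mm⁴

Split into non-overlapping primitives; take the origin at the lower-left of the bounding box.
Vertical leg: 18 × 145, A = 2 610 mm², y = 72.5 mm, Ī = 4 572 938 mm⁴.
Horizontal leg (remainder): 97 × 18, A = 1 746 mm², y = 9 mm, Ī = 47 142 mm⁴.
Centroid: ȳ = ΣA·y / ΣA = 47.0475 mm.
Transfer each piece to the centroidal x-axis using Ī + A·d² with d = y − 47.0475:
  vertical leg: d = 25.4525 mm → contributes +6 263 770 mm⁴
  horizontal leg (remainder): d = -38.0475 mm → contributes +2 574 676 mm⁴
Total I = 8 838 446 mm⁴.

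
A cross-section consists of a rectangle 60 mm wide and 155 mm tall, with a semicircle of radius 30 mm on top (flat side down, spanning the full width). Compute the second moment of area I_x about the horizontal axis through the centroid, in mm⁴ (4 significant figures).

Split into non-overlapping primitives; take the origin at the lower-left of the bounding box.
Rectangular body: 60 × 155, A = 9 300 mm², y = 77.5 mm, Ī = 18 619 375 mm⁴.
Semicircular cap: semicircle r = 30, A = 1413.72 mm², y = 167.732 mm, Ī = 88903.1 mm⁴.
Centroid: ȳ = ΣA·y / ΣA = 89.4065 mm.
Transfer each piece to the horizontal axis through the centroid using Ī + A·d² with d = y − 89.4065:
  rectangular body: d = -11.9065 mm → contributes +19 937 791 mm⁴
  semicircular cap: d = 78.3259 mm → contributes +8 761 975 mm⁴
Total I = 28 699 766 mm⁴.

I_x ≈ 2.870 × 10⁷ mm⁴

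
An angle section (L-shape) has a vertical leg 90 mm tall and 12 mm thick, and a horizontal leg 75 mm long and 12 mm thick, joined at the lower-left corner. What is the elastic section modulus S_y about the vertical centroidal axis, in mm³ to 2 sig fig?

Treat the section as a set of non-overlapping primitives; coordinates are from the bounding-box lower-left.
Vertical leg: 12 × 90, A = 1 080 mm², x = 6 mm, Ī = 12 960 mm⁴.
Horizontal leg (remainder): 63 × 12, A = 756 mm², x = 43.5 mm, Ī = 250 047 mm⁴.
Centroid: x̄ = ΣA·x / ΣA = 21.44 mm.
Transfer each piece to the vertical centroidal axis using Ī + A·d² with d = x − 21.44:
  vertical leg: d = -15.44 mm → contributes +270 464 mm⁴
  horizontal leg (remainder): d = 22.06 mm → contributes +617 910 mm⁴
Total I = 888 375 mm⁴.
Extreme fibre distance c = 53.56 mm; S = I/c = 16 587 mm³.

S_y ≈ 1.7 × 10⁴ mm³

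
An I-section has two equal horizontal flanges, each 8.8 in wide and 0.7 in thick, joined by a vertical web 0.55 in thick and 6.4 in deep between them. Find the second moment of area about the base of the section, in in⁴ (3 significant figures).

Decompose the section into non-overlapping parts with the origin at the bottom-left of its bounding rectangle.
Bottom flange: 8.8 × 0.7, A = 6.16 in², y = 0.35 in, Ī = 0.25153 in⁴.
Web: 0.55 × 6.4, A = 3.52 in², y = 3.9 in, Ī = 12.015 in⁴.
Top flange: 8.8 × 0.7, A = 6.16 in², y = 7.45 in, Ī = 0.25153 in⁴.
Transfer each piece to the bottom edge using Ī + A·d² with d = y − 0:
  bottom flange: d = 0.35 in → contributes +1.0061 in⁴
  web: d = 3.9 in → contributes +65.554 in⁴
  top flange: d = 7.45 in → contributes +342.15 in⁴
Total I = 408.71 in⁴.

I_base ≈ 409 in⁴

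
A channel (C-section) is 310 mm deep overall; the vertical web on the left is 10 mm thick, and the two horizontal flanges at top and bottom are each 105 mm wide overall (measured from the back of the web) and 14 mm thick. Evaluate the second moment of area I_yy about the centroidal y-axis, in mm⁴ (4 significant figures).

Split into non-overlapping primitives; take the origin at the lower-left of the bounding box.
Web: 10 × 310, A = 3 100 mm², x = 5 mm, Ī = 25833.3 mm⁴.
Top flange (beyond web): 95 × 14, A = 1 330 mm², x = 57.5 mm, Ī = 1 000 271 mm⁴.
Bottom flange (beyond web): 95 × 14, A = 1 330 mm², x = 57.5 mm, Ī = 1 000 271 mm⁴.
Centroid: x̄ = ΣA·x / ΣA = 29.2448 mm.
Transfer each piece to the centroidal y-axis using Ī + A·d² with d = x − 29.2448:
  web: d = -24.2448 mm → contributes +1 848 044 mm⁴
  top flange (beyond web): d = 28.2552 mm → contributes +2 062 085 mm⁴
  bottom flange (beyond web): d = 28.2552 mm → contributes +2 062 085 mm⁴
Total I = 5 972 215 mm⁴.

I_yy ≈ 5.972 × 10⁶ mm⁴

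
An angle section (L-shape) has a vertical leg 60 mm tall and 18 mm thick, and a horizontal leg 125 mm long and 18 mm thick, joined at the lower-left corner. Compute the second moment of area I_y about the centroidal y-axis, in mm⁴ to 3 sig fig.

I_y ≈ 4.57 × 10⁶ mm⁴

Decompose the section into non-overlapping parts with the origin at the bottom-left of its bounding rectangle.
Vertical leg: 18 × 60, A = 1 080 mm², x = 9 mm, Ī = 29 160 mm⁴.
Horizontal leg (remainder): 107 × 18, A = 1 926 mm², x = 71.5 mm, Ī = 1 837 565 mm⁴.
Centroid: x̄ = ΣA·x / ΣA = 49.045 mm.
Transfer each piece to the centroidal y-axis using Ī + A·d² with d = x − 49.045:
  vertical leg: d = -40.045 mm → contributes +1 761 042 mm⁴
  horizontal leg (remainder): d = 22.455 mm → contributes +2 808 714 mm⁴
Total I = 4 569 756 mm⁴.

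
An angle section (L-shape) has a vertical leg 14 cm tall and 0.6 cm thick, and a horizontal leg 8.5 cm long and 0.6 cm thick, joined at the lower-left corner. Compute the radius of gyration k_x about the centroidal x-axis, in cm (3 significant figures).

k_x ≈ 4.56 cm

Treat the section as a set of non-overlapping primitives; coordinates are from the bounding-box lower-left.
Vertical leg: 0.6 × 14, A = 8.4 cm², y = 7 cm, Ī = 137.2 cm⁴.
Horizontal leg (remainder): 7.9 × 0.6, A = 4.74 cm², y = 0.3 cm, Ī = 0.1422 cm⁴.
Centroid: ȳ = ΣA·y / ΣA = 4.5831 cm.
Transfer each piece to the centroidal x-axis using Ī + A·d² with d = y − 4.5831:
  vertical leg: d = 2.4169 cm → contributes +186.27 cm⁴
  horizontal leg (remainder): d = -4.2831 cm → contributes +87.097 cm⁴
Total I = 273.37 cm⁴.
Radius of gyration: k = √(I/A) = √(273.37 / 13.14) = 4.5611 cm.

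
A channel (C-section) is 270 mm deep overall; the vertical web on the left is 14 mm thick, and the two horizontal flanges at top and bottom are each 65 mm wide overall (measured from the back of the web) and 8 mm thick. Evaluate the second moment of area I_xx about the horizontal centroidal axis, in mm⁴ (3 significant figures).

I_xx ≈ 3.70 × 10⁷ mm⁴

Break the section into simple shapes (no overlaps), measuring from the bottom-left corner of the bounding box.
Web: 14 × 270, A = 3 780 mm², y = 135 mm, Ī = 22 963 500 mm⁴.
Top flange (beyond web): 51 × 8, A = 408 mm², y = 266 mm, Ī = 2 176 mm⁴.
Bottom flange (beyond web): 51 × 8, A = 408 mm², y = 4 mm, Ī = 2 176 mm⁴.
By symmetry the centroid is at mid-height, ȳ = 135 mm.
Transfer each piece to the horizontal centroidal axis using Ī + A·d² with d = y − 135:
  web: d = 0 mm → contributes +22 963 500 mm⁴
  top flange (beyond web): d = 131 mm → contributes +7 003 864 mm⁴
  bottom flange (beyond web): d = -131 mm → contributes +7 003 864 mm⁴
Total I = 36 971 228 mm⁴.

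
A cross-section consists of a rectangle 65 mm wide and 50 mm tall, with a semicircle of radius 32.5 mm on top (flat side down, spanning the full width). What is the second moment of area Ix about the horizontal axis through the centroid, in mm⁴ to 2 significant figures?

Split into non-overlapping primitives; take the origin at the lower-left of the bounding box.
Rectangular body: 65 × 50, A = 3 250 mm², y = 25 mm, Ī = 677 083 mm⁴.
Semicircular cap: semicircle r = 32.5, A = 1 659 mm², y = 63.79 mm, Ī = 122 452 mm⁴.
Centroid: ȳ = ΣA·y / ΣA = 38.11 mm.
Transfer each piece to the horizontal axis through the centroid using Ī + A·d² with d = y − 38.11:
  rectangular body: d = -13.11 mm → contributes +1 235 759 mm⁴
  semicircular cap: d = 25.68 mm → contributes +1 216 802 mm⁴
Total I = 2 452 561 mm⁴.

Ix ≈ 2.5 × 10⁶ mm⁴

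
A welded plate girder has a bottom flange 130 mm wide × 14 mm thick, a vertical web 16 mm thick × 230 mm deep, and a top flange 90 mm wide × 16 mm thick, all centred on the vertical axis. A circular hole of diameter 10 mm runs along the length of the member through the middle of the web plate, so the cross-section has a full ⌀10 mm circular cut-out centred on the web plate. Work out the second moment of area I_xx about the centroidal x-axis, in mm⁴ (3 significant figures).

I_xx ≈ 6.49 × 10⁷ mm⁴

Break the section into simple shapes (no overlaps), measuring from the bottom-left corner of the bounding box.
Bottom plate: 130 × 14, A = 1 820 mm², y = 7 mm, Ī = 29 727 mm⁴.
Web plate: 16 × 230, A = 3 680 mm², y = 129 mm, Ī = 16 222 667 mm⁴.
Top plate: 90 × 16, A = 1 440 mm², y = 252 mm, Ī = 30 720 mm⁴.
Hole (subtracted): ⌀10, A = 78.54 mm², y = 129 mm, Ī = 490.87 mm⁴.
Centroid: ȳ = ΣA·y / ΣA = 122.45 mm.
Transfer each piece to the centroidal x-axis using Ī + A·d² with d = y − 122.45:
  bottom plate: d = -115.45 mm → contributes +24 289 347 mm⁴
  web plate: d = 6.5467 mm → contributes +16 380 389 mm⁴
  top plate: d = 129.55 mm → contributes +24 197 305 mm⁴
  hole: d = 6.5467 mm → contributes −3 857 mm⁴
Total I = 64 863 184 mm⁴.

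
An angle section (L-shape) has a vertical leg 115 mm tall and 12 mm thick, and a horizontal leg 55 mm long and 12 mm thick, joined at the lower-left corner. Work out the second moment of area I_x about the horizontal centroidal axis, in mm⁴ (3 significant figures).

Break the section into simple shapes (no overlaps), measuring from the bottom-left corner of the bounding box.
Vertical leg: 12 × 115, A = 1 380 mm², y = 57.5 mm, Ī = 1 520 875 mm⁴.
Horizontal leg (remainder): 43 × 12, A = 516 mm², y = 6 mm, Ī = 6 192 mm⁴.
Centroid: ȳ = ΣA·y / ΣA = 43.484 mm.
Transfer each piece to the horizontal centroidal axis using Ī + A·d² with d = y − 43.484:
  vertical leg: d = 14.016 mm → contributes +1 791 967 mm⁴
  horizontal leg (remainder): d = -37.484 mm → contributes +731 205 mm⁴
Total I = 2 523 172 mm⁴.

I_x ≈ 2.52 × 10⁶ mm⁴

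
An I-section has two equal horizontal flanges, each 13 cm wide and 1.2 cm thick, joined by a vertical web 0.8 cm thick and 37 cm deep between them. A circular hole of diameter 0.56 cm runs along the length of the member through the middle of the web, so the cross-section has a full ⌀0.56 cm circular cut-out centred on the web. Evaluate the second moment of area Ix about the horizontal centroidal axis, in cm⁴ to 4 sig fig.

Treat the section as a set of non-overlapping primitives; coordinates are from the bounding-box lower-left.
Bottom flange: 13 × 1.2, A = 15.6 cm², y = 0.6 cm, Ī = 1.872 cm⁴.
Web: 0.8 × 37, A = 29.6 cm², y = 19.7 cm, Ī = 3376.87 cm⁴.
Top flange: 13 × 1.2, A = 15.6 cm², y = 38.8 cm, Ī = 1.872 cm⁴.
Hole (subtracted): ⌀0.56, A = 0.246301 cm², y = 19.7 cm, Ī = 0.0048275 cm⁴.
By symmetry the centroid is at mid-height, ȳ = 19.7 cm.
Transfer each piece to the horizontal centroidal axis using Ī + A·d² with d = y − 19.7:
  bottom flange: d = -19.1 cm → contributes +5692.91 cm⁴
  web: d = 0 cm → contributes +3376.87 cm⁴
  top flange: d = 19.1 cm → contributes +5692.91 cm⁴
  hole: d = 0 cm → contributes −0.0048275 cm⁴
Total I = 14762.7 cm⁴.

Ix ≈ 1.476 × 10⁴ cm⁴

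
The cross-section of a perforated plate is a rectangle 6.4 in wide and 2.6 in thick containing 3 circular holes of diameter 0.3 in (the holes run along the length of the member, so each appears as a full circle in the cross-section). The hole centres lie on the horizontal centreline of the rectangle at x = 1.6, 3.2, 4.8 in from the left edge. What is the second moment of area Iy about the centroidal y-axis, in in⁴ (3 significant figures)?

Iy ≈ 56.4 in⁴

Decompose the section into non-overlapping parts with the origin at the bottom-left of its bounding rectangle.
Plate: 6.4 × 2.6, A = 16.64 in², x = 3.2 in, Ī = 56.798 in⁴.
Hole 1 (subtracted): ⌀0.3, A = 0.070686 in², x = 1.6 in, Ī = 0.00039761 in⁴.
Hole 2 (subtracted): ⌀0.3, A = 0.070686 in², x = 3.2 in, Ī = 0.00039761 in⁴.
Hole 3 (subtracted): ⌀0.3, A = 0.070686 in², x = 4.8 in, Ī = 0.00039761 in⁴.
By symmetry the centroid is at mid-width, x̄ = 3.2 in.
Transfer each piece to the centroidal y-axis using Ī + A·d² with d = x − 3.2:
  plate: d = 0 in → contributes +56.798 in⁴
  hole 1: d = -1.6 in → contributes −0.18135 in⁴
  hole 2: d = 0 in → contributes −0.00039761 in⁴
  hole 3: d = 1.6 in → contributes −0.18135 in⁴
Total I = 56.435 in⁴.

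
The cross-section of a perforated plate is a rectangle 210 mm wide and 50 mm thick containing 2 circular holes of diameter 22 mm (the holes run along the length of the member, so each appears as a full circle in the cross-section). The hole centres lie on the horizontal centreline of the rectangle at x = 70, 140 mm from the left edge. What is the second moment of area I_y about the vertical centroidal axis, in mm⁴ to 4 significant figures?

I_y ≈ 3.763 × 10⁷ mm⁴

Split into non-overlapping primitives; take the origin at the lower-left of the bounding box.
Plate: 210 × 50, A = 10 500 mm², x = 105 mm, Ī = 38 587 500 mm⁴.
Hole 1 (subtracted): ⌀22, A = 380.133 mm², x = 70 mm, Ī = 11 499 mm⁴.
Hole 2 (subtracted): ⌀22, A = 380.133 mm², x = 140 mm, Ī = 11 499 mm⁴.
By symmetry the centroid is at mid-width, x̄ = 105 mm.
Transfer each piece to the vertical centroidal axis using Ī + A·d² with d = x − 105:
  plate: d = 0 mm → contributes +38 587 500 mm⁴
  hole 1: d = -35 mm → contributes −477 162 mm⁴
  hole 2: d = 35 mm → contributes −477 162 mm⁴
Total I = 37 633 177 mm⁴.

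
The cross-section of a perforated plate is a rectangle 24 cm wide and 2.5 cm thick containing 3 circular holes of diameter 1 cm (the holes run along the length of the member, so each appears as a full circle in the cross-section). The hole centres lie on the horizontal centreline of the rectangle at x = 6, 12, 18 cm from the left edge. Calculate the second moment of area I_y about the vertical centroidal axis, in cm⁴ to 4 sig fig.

I_y ≈ 2823 cm⁴

Split into non-overlapping primitives; take the origin at the lower-left of the bounding box.
Plate: 24 × 2.5, A = 60 cm², x = 12 cm, Ī = 2 880 cm⁴.
Hole 1 (subtracted): ⌀1, A = 0.785398 cm², x = 6 cm, Ī = 0.0490874 cm⁴.
Hole 2 (subtracted): ⌀1, A = 0.785398 cm², x = 12 cm, Ī = 0.0490874 cm⁴.
Hole 3 (subtracted): ⌀1, A = 0.785398 cm², x = 18 cm, Ī = 0.0490874 cm⁴.
By symmetry the centroid is at mid-width, x̄ = 12 cm.
Transfer each piece to the vertical centroidal axis using Ī + A·d² with d = x − 12:
  plate: d = 0 cm → contributes +2 880 cm⁴
  hole 1: d = -6 cm → contributes −28.3234 cm⁴
  hole 2: d = 0 cm → contributes −0.0490874 cm⁴
  hole 3: d = 6 cm → contributes −28.3234 cm⁴
Total I = 2823.3 cm⁴.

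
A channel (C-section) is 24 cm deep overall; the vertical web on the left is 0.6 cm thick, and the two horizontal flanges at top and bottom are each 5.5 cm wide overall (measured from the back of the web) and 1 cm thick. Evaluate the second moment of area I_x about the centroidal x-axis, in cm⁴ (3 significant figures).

I_x ≈ 1990 cm⁴

Decompose the section into non-overlapping parts with the origin at the bottom-left of its bounding rectangle.
Web: 0.6 × 24, A = 14.4 cm², y = 12 cm, Ī = 691.2 cm⁴.
Top flange (beyond web): 4.9 × 1, A = 4.9 cm², y = 23.5 cm, Ī = 0.40833 cm⁴.
Bottom flange (beyond web): 4.9 × 1, A = 4.9 cm², y = 0.5 cm, Ī = 0.40833 cm⁴.
By symmetry the centroid is at mid-height, ȳ = 12 cm.
Transfer each piece to the centroidal x-axis using Ī + A·d² with d = y − 12:
  web: d = 0 cm → contributes +691.2 cm⁴
  top flange (beyond web): d = 11.5 cm → contributes +648.43 cm⁴
  bottom flange (beyond web): d = -11.5 cm → contributes +648.43 cm⁴
Total I = 1988.1 cm⁴.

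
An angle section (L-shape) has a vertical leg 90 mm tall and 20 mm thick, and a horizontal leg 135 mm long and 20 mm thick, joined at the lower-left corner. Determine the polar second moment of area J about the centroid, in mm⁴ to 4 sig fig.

Treat the section as a set of non-overlapping primitives; coordinates are from the bounding-box lower-left.
Vertical leg: 20 × 90, A = 1 800 mm², y = 45 mm, Ī = 1 215 000 mm⁴.
Horizontal leg (remainder): 115 × 20, A = 2 300 mm², y = 10 mm, Ī = 76666.7 mm⁴.
Centroid: ȳ = ΣA·y / ΣA = 25.3659 mm.
Transfer each piece to the centroidal x-axis using Ī + A·d² with d = y − 25.3659:
  vertical leg: d = 19.6341 mm → contributes +1 908 899 mm⁴
  horizontal leg (remainder): d = -15.3659 mm → contributes +619 718 mm⁴
Total I = 2 528 618 mm⁴.
For the y-axis: x̄ = 47.8659 mm.
Repeating about the centroidal y-axis gives I_y = 7 195 493 mm⁴.
Polar second moment: J = I_x + I_y = 9 724 111 mm⁴.

J ≈ 9.724 × 10⁶ mm⁴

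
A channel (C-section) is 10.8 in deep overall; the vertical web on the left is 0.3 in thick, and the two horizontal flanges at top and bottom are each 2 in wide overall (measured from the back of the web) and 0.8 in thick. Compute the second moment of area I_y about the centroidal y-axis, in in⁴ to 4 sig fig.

Break the section into simple shapes (no overlaps), measuring from the bottom-left corner of the bounding box.
Web: 0.3 × 10.8, A = 3.24 in², x = 0.15 in, Ī = 0.0243 in⁴.
Top flange (beyond web): 1.7 × 0.8, A = 1.36 in², x = 1.15 in, Ī = 0.327533 in⁴.
Bottom flange (beyond web): 1.7 × 0.8, A = 1.36 in², x = 1.15 in, Ī = 0.327533 in⁴.
Centroid: x̄ = ΣA·x / ΣA = 0.606376 in.
Transfer each piece to the centroidal y-axis using Ī + A·d² with d = x − 0.606376:
  web: d = -0.456376 in → contributes +0.699124 in⁴
  top flange (beyond web): d = 0.543624 in → contributes +0.72945 in⁴
  bottom flange (beyond web): d = 0.543624 in → contributes +0.72945 in⁴
Total I = 2.15802 in⁴.

I_y ≈ 2.158 in⁴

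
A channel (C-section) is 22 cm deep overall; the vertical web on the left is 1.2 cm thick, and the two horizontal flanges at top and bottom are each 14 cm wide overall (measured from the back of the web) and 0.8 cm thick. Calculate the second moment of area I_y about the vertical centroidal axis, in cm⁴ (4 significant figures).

I_y ≈ 847.9 cm⁴

Split into non-overlapping primitives; take the origin at the lower-left of the bounding box.
Web: 1.2 × 22, A = 26.4 cm², x = 0.6 cm, Ī = 3.168 cm⁴.
Top flange (beyond web): 12.8 × 0.8, A = 10.24 cm², x = 7.6 cm, Ī = 139.81 cm⁴.
Bottom flange (beyond web): 12.8 × 0.8, A = 10.24 cm², x = 7.6 cm, Ī = 139.81 cm⁴.
Centroid: x̄ = ΣA·x / ΣA = 3.65802 cm.
Transfer each piece to the vertical centroidal axis using Ī + A·d² with d = x − 3.65802:
  web: d = -3.05802 cm → contributes +250.047 cm⁴
  top flange (beyond web): d = 3.94198 cm → contributes +298.932 cm⁴
  bottom flange (beyond web): d = 3.94198 cm → contributes +298.932 cm⁴
Total I = 847.91 cm⁴.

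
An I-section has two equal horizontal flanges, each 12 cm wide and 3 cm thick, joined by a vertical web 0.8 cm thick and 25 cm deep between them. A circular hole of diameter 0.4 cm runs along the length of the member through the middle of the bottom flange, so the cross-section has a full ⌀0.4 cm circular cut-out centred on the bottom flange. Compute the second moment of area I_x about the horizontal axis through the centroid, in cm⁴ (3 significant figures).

I_x ≈ 1.52 × 10⁴ cm⁴

Decompose the section into non-overlapping parts with the origin at the bottom-left of its bounding rectangle.
Bottom flange: 12 × 3, A = 36 cm², y = 1.5 cm, Ī = 27 cm⁴.
Web: 0.8 × 25, A = 20 cm², y = 15.5 cm, Ī = 1041.7 cm⁴.
Top flange: 12 × 3, A = 36 cm², y = 29.5 cm, Ī = 27 cm⁴.
Hole (subtracted): ⌀0.4, A = 0.12566 cm², y = 1.5 cm, Ī = 0.0012566 cm⁴.
Centroid: ȳ = ΣA·y / ΣA = 15.519 cm.
Transfer each piece to the horizontal axis through the centroid using Ī + A·d² with d = y − 15.519:
  bottom flange: d = -14.019 cm → contributes +7102.3 cm⁴
  web: d = -0.019149 cm → contributes +1041.7 cm⁴
  top flange: d = 13.981 cm → contributes +7063.7 cm⁴
  hole: d = -14.019 cm → contributes −24.699 cm⁴
Total I = 15 183 cm⁴.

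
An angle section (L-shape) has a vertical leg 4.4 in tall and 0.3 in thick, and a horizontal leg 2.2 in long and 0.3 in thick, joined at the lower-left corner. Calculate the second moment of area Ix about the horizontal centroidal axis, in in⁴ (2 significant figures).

Ix ≈ 3.8 in⁴

Split into non-overlapping primitives; take the origin at the lower-left of the bounding box.
Vertical leg: 0.3 × 4.4, A = 1.32 in², y = 2.2 in, Ī = 2.13 in⁴.
Horizontal leg (remainder): 1.9 × 0.3, A = 0.57 in², y = 0.15 in, Ī = 0.004275 in⁴.
Centroid: ȳ = ΣA·y / ΣA = 1.582 in.
Transfer each piece to the horizontal centroidal axis using Ī + A·d² with d = y − 1.582:
  vertical leg: d = 0.6183 in → contributes +2.634 in⁴
  horizontal leg (remainder): d = -1.432 in → contributes +1.173 in⁴
Total I = 3.807 in⁴.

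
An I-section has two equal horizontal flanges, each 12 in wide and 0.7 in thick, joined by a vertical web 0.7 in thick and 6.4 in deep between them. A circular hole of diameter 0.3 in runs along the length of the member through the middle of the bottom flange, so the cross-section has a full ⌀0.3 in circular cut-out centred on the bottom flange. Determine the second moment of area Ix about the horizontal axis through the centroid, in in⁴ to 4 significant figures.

Ix ≈ 226.8 in⁴

Break the section into simple shapes (no overlaps), measuring from the bottom-left corner of the bounding box.
Bottom flange: 12 × 0.7, A = 8.4 in², y = 0.35 in, Ī = 0.343 in⁴.
Web: 0.7 × 6.4, A = 4.48 in², y = 3.9 in, Ī = 15.2917 in⁴.
Top flange: 12 × 0.7, A = 8.4 in², y = 7.45 in, Ī = 0.343 in⁴.
Hole (subtracted): ⌀0.3, A = 0.0706858 in², y = 0.35 in, Ī = 0.000397608 in⁴.
Centroid: ȳ = ΣA·y / ΣA = 3.91183 in.
Transfer each piece to the horizontal axis through the centroid using Ī + A·d² with d = y − 3.91183:
  bottom flange: d = -3.56183 in → contributes +106.911 in⁴
  web: d = -0.0118313 in → contributes +15.2924 in⁴
  top flange: d = 3.53817 in → contributes +105.5 in⁴
  hole: d = -3.56183 in → contributes −0.897164 in⁴
Total I = 226.806 in⁴.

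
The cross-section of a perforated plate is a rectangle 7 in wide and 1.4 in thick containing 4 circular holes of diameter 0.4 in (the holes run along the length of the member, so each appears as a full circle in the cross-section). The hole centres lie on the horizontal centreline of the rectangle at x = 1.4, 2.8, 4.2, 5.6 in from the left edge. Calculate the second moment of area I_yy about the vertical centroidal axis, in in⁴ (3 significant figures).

I_yy ≈ 38.8 in⁴

Split into non-overlapping primitives; take the origin at the lower-left of the bounding box.
Plate: 7 × 1.4, A = 9.8 in², x = 3.5 in, Ī = 40.017 in⁴.
Hole 1 (subtracted): ⌀0.4, A = 0.12566 in², x = 1.4 in, Ī = 0.0012566 in⁴.
Hole 2 (subtracted): ⌀0.4, A = 0.12566 in², x = 2.8 in, Ī = 0.0012566 in⁴.
Hole 3 (subtracted): ⌀0.4, A = 0.12566 in², x = 4.2 in, Ī = 0.0012566 in⁴.
Hole 4 (subtracted): ⌀0.4, A = 0.12566 in², x = 5.6 in, Ī = 0.0012566 in⁴.
By symmetry the centroid is at mid-width, x̄ = 3.5 in.
Transfer each piece to the vertical centroidal axis using Ī + A·d² with d = x − 3.5:
  plate: d = 0 in → contributes +40.017 in⁴
  hole 1: d = -2.1 in → contributes −0.55543 in⁴
  hole 2: d = -0.7 in → contributes −0.062832 in⁴
  hole 3: d = 0.7 in → contributes −0.062832 in⁴
  hole 4: d = 2.1 in → contributes −0.55543 in⁴
Total I = 38.78 in⁴.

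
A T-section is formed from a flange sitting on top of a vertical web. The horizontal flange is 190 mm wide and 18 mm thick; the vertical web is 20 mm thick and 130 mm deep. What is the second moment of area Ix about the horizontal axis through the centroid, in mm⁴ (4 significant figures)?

Split into non-overlapping primitives; take the origin at the lower-left of the bounding box.
Flange: 190 × 18, A = 3 420 mm², y = 139 mm, Ī = 92 340 mm⁴.
Web: 20 × 130, A = 2 600 mm², y = 65 mm, Ī = 3 661 667 mm⁴.
Centroid: ȳ = ΣA·y / ΣA = 107.04 mm.
Transfer each piece to the horizontal axis through the centroid using Ī + A·d² with d = y − 107.04:
  flange: d = 31.9601 mm → contributes +3 585 699 mm⁴
  web: d = -42.0399 mm → contributes +8 256 778 mm⁴
Total I = 11 842 477 mm⁴.

Ix ≈ 1.184 × 10⁷ mm⁴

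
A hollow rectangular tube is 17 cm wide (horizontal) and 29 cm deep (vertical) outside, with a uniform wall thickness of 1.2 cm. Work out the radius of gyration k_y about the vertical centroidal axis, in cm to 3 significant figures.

Break the section into simple shapes (no overlaps), measuring from the bottom-left corner of the bounding box.
Outer rectangle: 17 × 29, A = 493 cm², x = 8.5 cm, Ī = 11 873 cm⁴.
Inner void (subtracted): 14.6 × 26.6, A = 388.36 cm², x = 8.5 cm, Ī = 6898.6 cm⁴.
By symmetry the centroid is at mid-width, x̄ = 8.5 cm.
All pieces are centred on the vertical centroidal axis, so I = ΣĪ (holes subtracted) = 4974.5 cm⁴.
Radius of gyration: k = √(I/A) = √(4974.5 / 104.64) = 6.8949 cm.

k_y ≈ 6.89 cm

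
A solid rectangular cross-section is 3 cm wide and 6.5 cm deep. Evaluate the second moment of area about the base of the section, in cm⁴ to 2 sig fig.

The section: 3 × 6.5, A = 19.5 cm², y = 3.25 cm, Ī = 68.66 cm⁴.
Transfer it to the bottom edge using Ī + A·d² with d = y − 0:
  the section: d = 3.25 cm → contributes +274.6 cm⁴
Total I = 274.6 cm⁴.

I_base ≈ 270 cm⁴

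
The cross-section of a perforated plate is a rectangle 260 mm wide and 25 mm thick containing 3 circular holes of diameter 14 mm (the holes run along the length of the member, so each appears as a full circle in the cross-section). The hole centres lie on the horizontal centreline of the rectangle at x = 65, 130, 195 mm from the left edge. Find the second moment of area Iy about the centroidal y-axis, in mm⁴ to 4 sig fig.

Break the section into simple shapes (no overlaps), measuring from the bottom-left corner of the bounding box.
Plate: 260 × 25, A = 6 500 mm², x = 130 mm, Ī = 36 616 667 mm⁴.
Hole 1 (subtracted): ⌀14, A = 153.938 mm², x = 65 mm, Ī = 1885.74 mm⁴.
Hole 2 (subtracted): ⌀14, A = 153.938 mm², x = 130 mm, Ī = 1885.74 mm⁴.
Hole 3 (subtracted): ⌀14, A = 153.938 mm², x = 195 mm, Ī = 1885.74 mm⁴.
By symmetry the centroid is at mid-width, x̄ = 130 mm.
Transfer each piece to the centroidal y-axis using Ī + A·d² with d = x − 130:
  plate: d = 0 mm → contributes +36 616 667 mm⁴
  hole 1: d = -65 mm → contributes −652 274 mm⁴
  hole 2: d = 0 mm → contributes −1885.74 mm⁴
  hole 3: d = 65 mm → contributes −652 274 mm⁴
Total I = 35 310 233 mm⁴.

Iy ≈ 3.531 × 10⁷ mm⁴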